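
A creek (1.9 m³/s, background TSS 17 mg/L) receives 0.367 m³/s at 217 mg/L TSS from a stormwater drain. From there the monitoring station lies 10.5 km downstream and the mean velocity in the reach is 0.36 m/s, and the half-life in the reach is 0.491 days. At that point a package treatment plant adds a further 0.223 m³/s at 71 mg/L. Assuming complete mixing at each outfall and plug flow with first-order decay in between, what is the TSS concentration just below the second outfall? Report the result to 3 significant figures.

34.3 mg/L

Flow-weighted average: C = (1.900·17.00 + 0.3670·217.0) / 2.267 = 111.9/2.267 = 49.38 mg/L; combined flow 2.267 m³/s.
Travel time t = 10.5·1000 / 0.36 = 29170 s = 8.102 h.
Half-life 0.491 d → k = ln 2 / 0.491 = 1.412 d⁻¹.
Applying C = C₀e^(−kt): 49.38 × 0.6209 = 30.66 mg/L.
Second outfall: C = (2.267·30.66 + 0.2230·71.00)/2.490 = 34.27 mg/L.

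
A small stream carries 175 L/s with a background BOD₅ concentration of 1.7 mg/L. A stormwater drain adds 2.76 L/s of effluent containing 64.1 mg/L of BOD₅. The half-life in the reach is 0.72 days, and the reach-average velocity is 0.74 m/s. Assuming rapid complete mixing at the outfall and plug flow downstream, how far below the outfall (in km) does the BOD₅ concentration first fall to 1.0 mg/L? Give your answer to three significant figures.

Mass balance: C = (175.0·1.700 + 2.760·64.10) / 177.8 = 474.4/177.8 = 2.669 mg/L.
Half-life 0.72 d → k = ln 2 / 0.72 = 0.9627 d⁻¹.
Set 2.669·exp(−k·t) = 1.0 → t = ln(2.669/1.0)/k = 88100 s = 24.47 h.
Distance = v·t = 0.74·88100 = 65190 m = 65.19 km.

65.2 km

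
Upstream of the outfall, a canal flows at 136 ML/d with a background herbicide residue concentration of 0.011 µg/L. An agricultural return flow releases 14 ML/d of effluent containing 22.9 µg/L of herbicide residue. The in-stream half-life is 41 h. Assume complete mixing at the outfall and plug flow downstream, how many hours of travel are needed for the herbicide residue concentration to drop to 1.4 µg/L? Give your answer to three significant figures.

Conservation of mass: C = (136.0·0.01100 + 14.00·22.90) / 150.0 = 322.1/150.0 = 2.147 µg/L.
Half-life 41 h → k = ln 2 / 41 = 0.01691 h⁻¹ = 0.4057 d⁻¹.
2.147·exp(−k·t) = 1.4 → t = ln(2.147/1.4)/k = 91080 s = 25.30 h.

25.3 h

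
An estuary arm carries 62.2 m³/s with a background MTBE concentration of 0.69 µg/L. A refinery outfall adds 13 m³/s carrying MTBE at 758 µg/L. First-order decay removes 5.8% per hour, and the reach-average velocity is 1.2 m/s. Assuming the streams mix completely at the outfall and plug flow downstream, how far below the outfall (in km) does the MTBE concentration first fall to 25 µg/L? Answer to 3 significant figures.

120 km

After mixing, C = (62.20·0.6900 + 13.00·758.0) / 75.20 = 9897/75.20 = 131.6 µg/L.
5.8%/h lost → k = −ln(1 − 0.058) = 0.05975 h⁻¹.
Set 131.6·exp(−k·t) = 25 → t = ln(131.6/25)/k = 100100 s = 27.80 h.
Distance = v·t = 1.2·100100 = 120100 m = 120.1 km.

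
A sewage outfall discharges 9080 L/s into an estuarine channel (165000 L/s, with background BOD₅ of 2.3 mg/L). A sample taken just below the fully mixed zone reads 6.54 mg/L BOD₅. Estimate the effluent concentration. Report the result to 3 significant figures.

Mass balance: 165000·2.300 + 9080·Cₑ = 174100·6.540
→ Cₑ = (174100·6.540 − 165000·2.300) / 9080 = 83.59 mg/L.

83.6 mg/L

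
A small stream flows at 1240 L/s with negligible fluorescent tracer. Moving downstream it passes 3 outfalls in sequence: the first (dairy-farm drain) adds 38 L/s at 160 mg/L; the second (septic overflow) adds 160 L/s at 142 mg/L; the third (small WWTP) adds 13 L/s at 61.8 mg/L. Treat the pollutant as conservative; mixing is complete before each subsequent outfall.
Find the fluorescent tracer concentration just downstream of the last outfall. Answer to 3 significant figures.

Below outfall 1: Q → 1278 L/s, C = (1240·0 + 38.00·160.0)/1278 = 4.757 mg/L.
Below outfall 2: Q → 1438 L/s, C = (1278·4.757 + 160.0·142.0)/1438 = 20.03 mg/L.
Below outfall 3: Q → 1451 L/s, C = (1438·20.03 + 13.00·61.80)/1451 = 20.40 mg/L.

20.4 mg/L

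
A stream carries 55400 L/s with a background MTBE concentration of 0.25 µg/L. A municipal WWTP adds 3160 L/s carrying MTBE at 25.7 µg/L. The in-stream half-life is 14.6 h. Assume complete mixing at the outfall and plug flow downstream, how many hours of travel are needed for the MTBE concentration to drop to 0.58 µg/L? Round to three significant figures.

21.7 h

Mixed concentration C = ΣQC/ΣQ = (55400·0.2500 + 3160·25.70) / 58560 = 95060/58560 = 1.623 µg/L.
Half-life 14.6 h → k = ln 2 / 14.6 = 0.04748 h⁻¹ = 1.139 d⁻¹.
1.623·exp(−k·t) = 0.58 → t = ln(1.623/0.58)/k = 78040 s = 21.68 h.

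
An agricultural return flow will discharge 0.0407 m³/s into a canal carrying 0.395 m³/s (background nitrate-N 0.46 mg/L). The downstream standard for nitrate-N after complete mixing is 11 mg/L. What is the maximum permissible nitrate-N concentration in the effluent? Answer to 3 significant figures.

113 mg/L

At the limit, (Qr·Cr + Qe·Cₑ)/(Qr + Qe) = 11:
Cₑ = (0.4357·11 − 0.3950·0.4600) / 0.04070 = 113.3 mg/L.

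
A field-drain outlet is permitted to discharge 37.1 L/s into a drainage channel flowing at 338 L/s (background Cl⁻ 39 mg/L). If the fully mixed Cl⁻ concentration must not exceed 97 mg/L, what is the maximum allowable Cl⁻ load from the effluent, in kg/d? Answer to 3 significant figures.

Mass balance at the limit: 338.0·39.00 + 37.10·Cₑ = 375.1·97 → Cₑ = 625.4 mg/L.
37.10 L/s = 0.03710 m³/s. Load = 0.03710 m³/s × 625.4 g/m³ × 86 400 s/d = 2005 kg/d.

2000 kg/d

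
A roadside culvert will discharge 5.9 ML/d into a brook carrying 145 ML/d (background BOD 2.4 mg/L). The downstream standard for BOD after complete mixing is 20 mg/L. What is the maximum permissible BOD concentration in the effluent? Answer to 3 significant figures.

453 mg/L

At the limit, (Qr·Cr + Qe·Cₑ)/(Qr + Qe) = 20:
Cₑ = (150.9·20 − 145.0·2.400) / 5.900 = 452.5 mg/L.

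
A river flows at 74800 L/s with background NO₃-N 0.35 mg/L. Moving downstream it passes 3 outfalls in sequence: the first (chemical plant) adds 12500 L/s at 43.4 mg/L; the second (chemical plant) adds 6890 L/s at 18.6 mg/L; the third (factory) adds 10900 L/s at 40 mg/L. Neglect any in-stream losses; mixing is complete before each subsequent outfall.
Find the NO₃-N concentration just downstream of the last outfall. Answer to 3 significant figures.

Outfall 1: combined Q = 87300 L/s; C = (74800·0.3500 + 12500·43.40)/87300 = 6.514 mg/L.
Outfall 2: combined Q = 94190 L/s; C = (87300·6.514 + 6890·18.60)/94190 = 7.398 mg/L.
Outfall 3: combined Q = 105100 L/s; C = (94190·7.398 + 10900·40.00)/105100 = 10.78 mg/L.

10.8 mg/L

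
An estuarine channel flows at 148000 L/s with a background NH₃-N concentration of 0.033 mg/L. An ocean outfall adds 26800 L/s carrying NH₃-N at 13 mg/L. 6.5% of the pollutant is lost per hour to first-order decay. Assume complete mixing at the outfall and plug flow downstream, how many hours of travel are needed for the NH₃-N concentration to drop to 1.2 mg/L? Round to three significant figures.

7.76 h

Conservation of mass: C = (148000·0.03300 + 26800·13.00) / 174800 = 353300/174800 = 2.021 mg/L.
6.5%/h lost → k = −ln(1 − 0.065) = 0.06721 h⁻¹.
2.021·exp(−k·t) = 1.2 → t = ln(2.021/1.2)/k = 27920 s = 7.757 h.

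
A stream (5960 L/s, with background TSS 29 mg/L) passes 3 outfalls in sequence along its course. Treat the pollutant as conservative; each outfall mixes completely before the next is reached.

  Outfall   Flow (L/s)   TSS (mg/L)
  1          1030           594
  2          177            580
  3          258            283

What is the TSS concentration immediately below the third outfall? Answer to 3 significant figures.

Below outfall 1: Q → 6990 L/s, C = (5960·29.00 + 1030·594.0)/6990 = 112.3 mg/L.
Below outfall 2: Q → 7167 L/s, C = (6990·112.3 + 177.0·580.0)/7167 = 123.8 mg/L.
Below outfall 3: Q → 7425 L/s, C = (7167·123.8 + 258.0·283.0)/7425 = 129.3 mg/L.

129 mg/L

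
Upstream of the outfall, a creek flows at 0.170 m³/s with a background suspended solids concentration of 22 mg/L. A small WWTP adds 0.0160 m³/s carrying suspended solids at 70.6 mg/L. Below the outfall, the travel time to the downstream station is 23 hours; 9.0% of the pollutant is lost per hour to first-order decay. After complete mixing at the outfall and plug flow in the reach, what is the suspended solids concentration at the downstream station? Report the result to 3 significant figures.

Mass balance: C = (0.1700·22.00 + 0.01600·70.60) / 0.1860 = 4.870/0.1860 = 26.18 mg/L.
9.0%/h lost → k = −ln(1 − 0.09) = 0.09431 h⁻¹.
After decay, C = 26.18 × e^(−kt) = 26.18 × 0.1143 = 2.992 mg/L.

2.99 mg/L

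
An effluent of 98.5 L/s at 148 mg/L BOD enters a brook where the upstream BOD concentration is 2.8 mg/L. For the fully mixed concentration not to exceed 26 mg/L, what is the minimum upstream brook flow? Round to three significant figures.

Set C_mix = 26: (Q·2.800 + 98.50·148.0) / (Q + 98.50) = 26
→ Q = 98.50·(148.0 − 26)/(26 − 2.800) = 518.0 L/s.

518 L/s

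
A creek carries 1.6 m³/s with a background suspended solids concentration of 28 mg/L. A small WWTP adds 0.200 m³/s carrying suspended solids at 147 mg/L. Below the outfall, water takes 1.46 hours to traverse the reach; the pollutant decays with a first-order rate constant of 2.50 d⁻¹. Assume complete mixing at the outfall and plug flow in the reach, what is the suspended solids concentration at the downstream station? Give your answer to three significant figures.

35.4 mg/L

Conservation of mass: C = (1.600·28.00 + 0.2000·147.0) / 1.800 = 74.20/1.800 = 41.22 mg/L.
Applying C = C₀e^(−kt): 41.22 × 0.8589 = 35.41 mg/L.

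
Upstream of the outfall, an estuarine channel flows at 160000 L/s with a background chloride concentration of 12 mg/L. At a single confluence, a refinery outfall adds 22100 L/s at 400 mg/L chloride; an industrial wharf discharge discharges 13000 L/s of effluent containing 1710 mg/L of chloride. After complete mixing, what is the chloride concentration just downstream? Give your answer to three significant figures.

169 mg/L

After mixing, C = (160000·12.00 + 22100·400.0 + 13000·1710) / 195100 = 32990000/195100 = 169.1 mg/L.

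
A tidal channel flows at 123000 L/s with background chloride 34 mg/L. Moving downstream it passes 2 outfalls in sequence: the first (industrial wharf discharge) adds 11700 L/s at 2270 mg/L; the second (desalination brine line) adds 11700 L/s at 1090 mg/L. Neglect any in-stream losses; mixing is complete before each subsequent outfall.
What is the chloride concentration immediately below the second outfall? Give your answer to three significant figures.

297 mg/L

Outfall 1: combined Q = 134700 L/s; C = (123000·34.00 + 11700·2270)/134700 = 228.2 mg/L.
Outfall 2: combined Q = 146400 L/s; C = (134700·228.2 + 11700·1090)/146400 = 297.1 mg/L.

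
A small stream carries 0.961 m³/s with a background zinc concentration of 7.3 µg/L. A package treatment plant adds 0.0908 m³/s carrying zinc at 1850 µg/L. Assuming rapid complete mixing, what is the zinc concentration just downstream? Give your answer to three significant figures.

166 µg/L

Mixed concentration C = ΣQC/ΣQ = (0.9610·7.300 + 0.09080·1850) / 1.052 = 175.0/1.052 = 166.4 µg/L.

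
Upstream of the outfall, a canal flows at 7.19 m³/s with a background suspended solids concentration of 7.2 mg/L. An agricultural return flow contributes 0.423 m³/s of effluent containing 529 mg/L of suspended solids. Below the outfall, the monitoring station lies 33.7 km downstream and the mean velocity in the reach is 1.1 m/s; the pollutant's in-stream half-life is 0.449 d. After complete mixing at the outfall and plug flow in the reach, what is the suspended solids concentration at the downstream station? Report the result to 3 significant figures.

Flow-weighted average: C = (7.190·7.200 + 0.4230·529.0) / 7.613 = 275.5/7.613 = 36.19 mg/L.
Travel time t = 33.7·1000 / 1.1 = 30640 s = 8.510 h.
Half-life 0.449 d → k = ln 2 / 0.449 = 1.544 d⁻¹.
After decay, C = 36.19 × e^(−kt) = 36.19 × 0.5785 = 20.94 mg/L.

20.9 mg/L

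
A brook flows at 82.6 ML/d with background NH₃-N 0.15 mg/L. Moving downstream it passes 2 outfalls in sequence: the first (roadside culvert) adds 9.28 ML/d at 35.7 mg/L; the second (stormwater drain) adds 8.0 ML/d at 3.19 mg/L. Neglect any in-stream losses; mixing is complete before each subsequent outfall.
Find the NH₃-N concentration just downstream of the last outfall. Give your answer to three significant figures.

3.70 mg/L

Outfall 1: combined Q = 91.88 ML/d; C = (82.60·0.1500 + 9.280·35.70)/91.88 = 3.741 mg/L.
Outfall 2: combined Q = 99.88 ML/d; C = (91.88·3.741 + 8.000·3.190)/99.88 = 3.696 mg/L.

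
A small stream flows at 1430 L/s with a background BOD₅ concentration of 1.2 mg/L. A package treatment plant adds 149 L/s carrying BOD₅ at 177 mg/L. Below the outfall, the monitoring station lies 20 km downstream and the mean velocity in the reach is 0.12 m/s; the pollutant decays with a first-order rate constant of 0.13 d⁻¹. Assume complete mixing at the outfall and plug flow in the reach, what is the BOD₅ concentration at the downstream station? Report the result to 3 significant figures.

Conservation of mass: C = (1430·1.200 + 149.0·177.0) / 1579 = 28090/1579 = 17.79 mg/L.
Travel time t = 20·1000 / 0.12 = 166700 s = 46.30 h.
Decay over the reach: 17.79·exp(−kt) = 17.79·0.7782 = 13.84 mg/L.

13.8 mg/L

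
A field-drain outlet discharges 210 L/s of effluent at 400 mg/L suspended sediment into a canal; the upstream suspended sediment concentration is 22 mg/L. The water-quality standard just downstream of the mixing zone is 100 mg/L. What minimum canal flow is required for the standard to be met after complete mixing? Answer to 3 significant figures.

Set C_mix = 100: (Q·22.00 + 210.0·400.0) / (Q + 210.0) = 100
→ Q = 210.0·(400.0 − 100)/(100 − 22.00) = 807.7 L/s.

808 L/s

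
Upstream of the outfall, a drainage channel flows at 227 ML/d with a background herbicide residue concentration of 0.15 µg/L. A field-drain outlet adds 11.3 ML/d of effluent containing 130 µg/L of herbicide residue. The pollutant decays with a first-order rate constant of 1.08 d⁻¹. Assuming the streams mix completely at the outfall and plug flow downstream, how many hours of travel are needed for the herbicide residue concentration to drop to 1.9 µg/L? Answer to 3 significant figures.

Mass balance: C = (227.0·0.1500 + 11.30·130.0) / 238.3 = 1503/238.3 = 6.307 µg/L.
6.307·exp(−k·t) = 1.9 → t = ln(6.307/1.9)/k = 95990 s = 26.66 h.

26.7 h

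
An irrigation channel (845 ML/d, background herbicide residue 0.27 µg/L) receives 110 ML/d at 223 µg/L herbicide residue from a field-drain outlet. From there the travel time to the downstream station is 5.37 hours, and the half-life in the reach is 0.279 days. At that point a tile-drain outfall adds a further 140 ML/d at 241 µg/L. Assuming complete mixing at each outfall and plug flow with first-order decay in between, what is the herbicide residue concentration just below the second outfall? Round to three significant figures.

Mixed concentration C = ΣQC/ΣQ = (845.0·0.2700 + 110.0·223.0) / 955.0 = 24760/955.0 = 25.92 µg/L; combined flow 955.0 ML/d.
Half-life 0.279 d → k = ln 2 / 0.279 = 2.484 d⁻¹.
Decay over the reach: 25.92·exp(−kt) = 25.92·0.5736 = 14.87 µg/L.
Second outfall: C = (955.0·14.87 + 140.0·241.0)/1095 = 43.78 µg/L.

43.8 µg/L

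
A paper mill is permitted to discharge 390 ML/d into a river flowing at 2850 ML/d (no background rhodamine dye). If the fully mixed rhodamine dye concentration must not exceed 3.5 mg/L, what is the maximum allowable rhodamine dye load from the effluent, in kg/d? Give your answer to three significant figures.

11300 kg/d

Mass balance at the limit: 2850·0 + 390.0·Cₑ = 3240·3.5 → Cₑ = 29.08 mg/L.
390.0 ML/d = 4.514 m³/s. Load = 4.514 m³/s × 29.08 g/m³ × 86 400 s/d = 11340 kg/d.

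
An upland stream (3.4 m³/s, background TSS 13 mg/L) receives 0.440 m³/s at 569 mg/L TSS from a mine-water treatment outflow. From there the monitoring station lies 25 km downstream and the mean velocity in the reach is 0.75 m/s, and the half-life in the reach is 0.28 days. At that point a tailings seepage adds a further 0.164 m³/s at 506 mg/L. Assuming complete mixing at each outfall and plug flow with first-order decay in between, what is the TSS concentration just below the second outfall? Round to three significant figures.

After mixing, C = (3.400·13.00 + 0.4400·569.0) / 3.840 = 294.6/3.840 = 76.71 mg/L; combined flow 3.840 m³/s.
Travel time t = 25·1000 / 0.75 = 33330 s = 9.259 h.
Half-life 0.28 d → k = ln 2 / 0.28 = 2.476 d⁻¹.
First-order decay: C = 76.71·exp(−k·t) = 76.71·0.3848 = 29.52 mg/L.
At the second outfall, C = (3.840·29.52 + 0.1640·506.0) / (3.840 + 0.1640) = 49.03 mg/L.

49.0 mg/L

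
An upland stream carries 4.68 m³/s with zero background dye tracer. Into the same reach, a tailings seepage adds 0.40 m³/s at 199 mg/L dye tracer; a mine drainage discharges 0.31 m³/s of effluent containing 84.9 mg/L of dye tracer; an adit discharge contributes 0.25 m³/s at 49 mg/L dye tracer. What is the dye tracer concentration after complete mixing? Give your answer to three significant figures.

21.0 mg/L

After mixing, C = (4.680·0 + 0.4000·199.0 + 0.3100·84.90 + 0.2500·49.00) / 5.640 = 118.2/5.640 = 20.95 mg/L.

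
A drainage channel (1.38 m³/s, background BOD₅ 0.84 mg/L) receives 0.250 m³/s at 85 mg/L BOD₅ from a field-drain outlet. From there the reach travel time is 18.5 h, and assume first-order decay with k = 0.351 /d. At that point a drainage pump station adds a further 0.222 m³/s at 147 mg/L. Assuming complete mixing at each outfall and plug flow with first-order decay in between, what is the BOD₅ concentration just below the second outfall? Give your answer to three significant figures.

26.9 mg/L

Conservation of mass: C = (1.380·0.8400 + 0.2500·85.00) / 1.630 = 22.41/1.630 = 13.75 mg/L; combined flow 1.630 m³/s.
First-order decay: C = 13.75·exp(−k·t) = 13.75·0.7630 = 10.49 mg/L.
Second outfall: C = (1.630·10.49 + 0.2220·147.0)/1.852 = 26.85 mg/L.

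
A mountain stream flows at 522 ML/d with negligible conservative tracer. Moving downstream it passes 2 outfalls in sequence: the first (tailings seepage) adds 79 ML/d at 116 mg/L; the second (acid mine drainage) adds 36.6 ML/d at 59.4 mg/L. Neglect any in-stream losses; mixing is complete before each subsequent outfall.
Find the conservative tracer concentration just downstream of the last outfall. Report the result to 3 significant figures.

Outfall 1: combined Q = 601.0 ML/d; C = (522.0·0 + 79.00·116.0)/601.0 = 15.25 mg/L.
Outfall 2: combined Q = 637.6 ML/d; C = (601.0·15.25 + 36.60·59.40)/637.6 = 17.78 mg/L.

17.8 mg/L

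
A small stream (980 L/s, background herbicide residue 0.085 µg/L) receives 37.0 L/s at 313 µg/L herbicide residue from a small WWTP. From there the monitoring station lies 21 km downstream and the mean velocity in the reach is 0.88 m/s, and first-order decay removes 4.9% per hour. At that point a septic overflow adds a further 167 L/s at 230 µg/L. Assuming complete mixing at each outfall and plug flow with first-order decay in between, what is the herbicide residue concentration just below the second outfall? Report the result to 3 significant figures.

After mixing, C = (980.0·0.08500 + 37.00·313.0) / 1017 = 11660/1017 = 11.47 µg/L; combined flow 1017 L/s.
Travel time t = 21·1000 / 0.88 = 23860 s = 6.629 h.
4.9%/h lost → k = −ln(1 − 0.049) = 0.05024 h⁻¹.
First-order decay: C = 11.47·exp(−k·t) = 11.47·0.7167 = 8.221 µg/L.
Second outfall: C = (1017·8.221 + 167.0·230.0)/1184 = 39.50 µg/L.

39.5 µg/L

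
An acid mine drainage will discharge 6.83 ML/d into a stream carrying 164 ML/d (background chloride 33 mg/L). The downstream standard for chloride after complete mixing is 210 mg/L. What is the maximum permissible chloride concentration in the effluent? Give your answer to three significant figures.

4460 mg/L

At the limit, (Qr·Cr + Qe·Cₑ)/(Qr + Qe) = 210:
Cₑ = (170.8·210 − 164.0·33.00) / 6.830 = 4460 mg/L.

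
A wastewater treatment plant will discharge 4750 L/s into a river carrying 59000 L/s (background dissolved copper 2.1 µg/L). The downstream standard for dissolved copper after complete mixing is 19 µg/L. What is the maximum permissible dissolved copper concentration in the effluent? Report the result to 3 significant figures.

229 µg/L

At the limit, (Qr·Cr + Qe·Cₑ)/(Qr + Qe) = 19:
Cₑ = (63750·19 − 59000·2.100) / 4750 = 228.9 µg/L.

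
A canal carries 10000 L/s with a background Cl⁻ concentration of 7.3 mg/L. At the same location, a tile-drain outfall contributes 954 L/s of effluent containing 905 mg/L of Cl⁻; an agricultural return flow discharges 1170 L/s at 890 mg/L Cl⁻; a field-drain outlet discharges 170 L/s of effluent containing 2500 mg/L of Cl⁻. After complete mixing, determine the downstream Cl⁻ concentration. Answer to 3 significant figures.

195 mg/L

Conservation of mass: C = (10000·7.300 + 954.0·905.0 + 1170·890.0 + 170.0·2500) / 12290 = 2403000/12290 = 195.4 mg/L.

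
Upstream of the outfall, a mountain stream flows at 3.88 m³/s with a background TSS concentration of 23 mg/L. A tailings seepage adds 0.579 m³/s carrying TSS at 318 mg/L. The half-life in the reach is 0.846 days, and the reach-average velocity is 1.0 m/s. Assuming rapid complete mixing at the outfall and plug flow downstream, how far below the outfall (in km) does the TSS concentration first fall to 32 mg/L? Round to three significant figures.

68.6 km

Mixed concentration C = ΣQC/ΣQ = (3.880·23.00 + 0.5790·318.0) / 4.459 = 273.4/4.459 = 61.31 mg/L.
Half-life 0.846 d → k = ln 2 / 0.846 = 0.8193 d⁻¹.
Set 61.31·exp(−k·t) = 32 → t = ln(61.31/32)/k = 68560 s = 19.04 h.
Distance = v·t = 1.0·68560 = 68560 m = 68.56 km.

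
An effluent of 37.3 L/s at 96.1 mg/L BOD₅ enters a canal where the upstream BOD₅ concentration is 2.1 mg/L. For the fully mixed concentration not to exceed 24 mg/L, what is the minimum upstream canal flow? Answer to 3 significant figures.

123 L/s

Set C_mix = 24: (Q·2.100 + 37.30·96.10) / (Q + 37.30) = 24
→ Q = 37.30·(96.10 − 24)/(24 − 2.100) = 122.8 L/s.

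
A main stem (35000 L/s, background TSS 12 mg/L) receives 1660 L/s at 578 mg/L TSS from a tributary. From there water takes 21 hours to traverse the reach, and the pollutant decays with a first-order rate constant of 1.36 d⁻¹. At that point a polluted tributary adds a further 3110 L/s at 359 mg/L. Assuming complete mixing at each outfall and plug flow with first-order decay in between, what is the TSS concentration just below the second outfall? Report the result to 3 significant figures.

38.6 mg/L

After mixing, C = (35000·12.00 + 1660·578.0) / 36660 = 1379000/36660 = 37.63 mg/L; combined flow 36660 L/s.
Decay over the reach: 37.63·exp(−kt) = 37.63·0.3042 = 11.45 mg/L.
At the second outfall, C = (36660·11.45 + 3110·359.0) / (36660 + 3110) = 38.63 mg/L.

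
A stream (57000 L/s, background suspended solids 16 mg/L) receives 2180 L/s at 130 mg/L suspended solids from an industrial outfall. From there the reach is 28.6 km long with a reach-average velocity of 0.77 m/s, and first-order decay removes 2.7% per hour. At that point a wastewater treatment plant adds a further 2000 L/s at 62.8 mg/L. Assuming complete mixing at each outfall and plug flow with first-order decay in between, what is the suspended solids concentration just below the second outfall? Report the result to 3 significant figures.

Conservation of mass: C = (57000·16.00 + 2180·130.0) / 59180 = 1195000/59180 = 20.20 mg/L; combined flow 59180 L/s.
Travel time t = 28.6·1000 / 0.77 = 37140 s = 10.32 h.
2.7%/h lost → k = −ln(1 − 0.027) = 0.02737 h⁻¹.
Decay over the reach: 20.20·exp(−kt) = 20.20·0.7540 = 15.23 mg/L.
At the second outfall, C = (59180·15.23 + 2000·62.80) / (59180 + 2000) = 16.78 mg/L.

16.8 mg/L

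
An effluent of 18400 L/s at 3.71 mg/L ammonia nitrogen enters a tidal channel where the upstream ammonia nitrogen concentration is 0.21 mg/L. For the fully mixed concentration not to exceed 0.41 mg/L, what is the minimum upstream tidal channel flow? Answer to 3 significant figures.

304000 L/s

Set C_mix = 0.41: (Q·0.2100 + 18400·3.710) / (Q + 18400) = 0.41
→ Q = 18400·(3.710 − 0.41)/(0.41 − 0.2100) = 303600 L/s.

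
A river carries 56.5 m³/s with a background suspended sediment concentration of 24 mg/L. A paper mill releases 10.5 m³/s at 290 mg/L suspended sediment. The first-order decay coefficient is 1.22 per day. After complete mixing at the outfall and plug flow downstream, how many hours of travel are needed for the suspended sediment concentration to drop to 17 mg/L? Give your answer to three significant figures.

26.6 h

Flow-weighted average: C = (56.50·24.00 + 10.50·290.0) / 67.00 = 4401/67.00 = 65.69 mg/L.
65.69·exp(−k·t) = 17 → t = ln(65.69/17)/k = 95730 s = 26.59 h.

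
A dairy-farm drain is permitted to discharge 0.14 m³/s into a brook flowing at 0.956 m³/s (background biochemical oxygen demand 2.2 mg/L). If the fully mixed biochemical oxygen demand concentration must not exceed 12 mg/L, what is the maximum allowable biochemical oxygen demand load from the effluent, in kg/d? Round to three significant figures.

Mass balance at the limit: 0.9560·2.200 + 0.1400·Cₑ = 1.096·12 → Cₑ = 78.92 mg/L.
Load = 0.1400 m³/s × 78.92 g/m³ × 86 400 s/d = 954.6 kg/d.

955 kg/d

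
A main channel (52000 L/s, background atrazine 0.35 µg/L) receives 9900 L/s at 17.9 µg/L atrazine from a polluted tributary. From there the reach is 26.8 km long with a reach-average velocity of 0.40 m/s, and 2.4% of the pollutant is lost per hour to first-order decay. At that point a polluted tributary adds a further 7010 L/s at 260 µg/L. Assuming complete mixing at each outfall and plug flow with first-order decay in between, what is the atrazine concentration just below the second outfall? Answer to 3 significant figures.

28.3 µg/L

Conservation of mass: C = (52000·0.3500 + 9900·17.90) / 61900 = 195400/61900 = 3.157 µg/L; combined flow 61900 L/s.
Travel time t = 26.8·1000 / 0.40 = 67000 s = 18.61 h.
2.4%/h lost → k = −ln(1 − 0.024) = 0.02429 h⁻¹.
First-order decay: C = 3.157·exp(−k·t) = 3.157·0.6363 = 2.009 µg/L.
Second outfall: C = (61900·2.009 + 7010·260.0)/68910 = 28.25 µg/L.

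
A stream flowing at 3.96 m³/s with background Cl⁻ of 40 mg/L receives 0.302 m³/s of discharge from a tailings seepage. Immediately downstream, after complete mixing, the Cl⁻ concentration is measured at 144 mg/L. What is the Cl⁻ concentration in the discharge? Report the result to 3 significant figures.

Mass balance: 3.960·40.00 + 0.3020·Cₑ = 4.262·144.0
→ Cₑ = (4.262·144.0 − 3.960·40.00) / 0.3020 = 1508 mg/L.

1510 mg/L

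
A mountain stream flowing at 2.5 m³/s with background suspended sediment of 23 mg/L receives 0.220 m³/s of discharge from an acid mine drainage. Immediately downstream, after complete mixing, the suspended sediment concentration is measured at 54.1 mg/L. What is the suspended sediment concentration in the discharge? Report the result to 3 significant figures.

Mass balance: 2.500·23.00 + 0.2200·Cₑ = 2.720·54.10
→ Cₑ = (2.720·54.10 − 2.500·23.00) / 0.2200 = 407.5 mg/L.

408 mg/L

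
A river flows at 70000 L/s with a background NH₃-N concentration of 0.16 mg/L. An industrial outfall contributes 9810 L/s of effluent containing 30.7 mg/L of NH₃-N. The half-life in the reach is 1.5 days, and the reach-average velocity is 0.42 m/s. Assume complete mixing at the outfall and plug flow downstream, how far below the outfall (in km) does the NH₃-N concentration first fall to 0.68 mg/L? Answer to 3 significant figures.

137 km

After mixing, C = (70000·0.1600 + 9810·30.70) / 79810 = 312400/79810 = 3.914 mg/L.
Half-life 1.5 d → k = ln 2 / 1.5 = 0.4621 d⁻¹.
Set 3.914·exp(−k·t) = 0.68 → t = ln(3.914/0.68)/k = 327200 s = 90.90 h.
Distance = v·t = 0.42·327200 = 137400 m = 137.4 km.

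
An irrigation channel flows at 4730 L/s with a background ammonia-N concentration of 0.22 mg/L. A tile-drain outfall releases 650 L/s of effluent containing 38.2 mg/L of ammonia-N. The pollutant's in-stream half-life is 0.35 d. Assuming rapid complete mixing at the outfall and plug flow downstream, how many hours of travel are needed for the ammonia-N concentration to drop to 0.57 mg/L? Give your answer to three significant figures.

25.8 h

Flow-weighted average: C = (4730·0.2200 + 650.0·38.20) / 5380 = 25870/5380 = 4.809 mg/L.
Half-life 0.35 d → k = ln 2 / 0.35 = 1.980 d⁻¹.
4.809·exp(−k·t) = 0.57 → t = ln(4.809/0.57)/k = 93040 s = 25.84 h.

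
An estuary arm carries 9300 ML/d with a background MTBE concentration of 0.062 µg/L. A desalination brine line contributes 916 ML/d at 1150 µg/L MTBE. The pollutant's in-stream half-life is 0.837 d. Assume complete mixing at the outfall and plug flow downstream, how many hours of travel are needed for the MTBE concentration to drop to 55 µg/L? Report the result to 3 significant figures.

18.2 h

After mixing, C = (9300·0.06200 + 916.0·1150) / 10220 = 1054000/10220 = 103.2 µg/L.
Half-life 0.837 d → k = ln 2 / 0.837 = 0.8281 d⁻¹.
103.2·exp(−k·t) = 55 → t = ln(103.2/55)/k = 65630 s = 18.23 h.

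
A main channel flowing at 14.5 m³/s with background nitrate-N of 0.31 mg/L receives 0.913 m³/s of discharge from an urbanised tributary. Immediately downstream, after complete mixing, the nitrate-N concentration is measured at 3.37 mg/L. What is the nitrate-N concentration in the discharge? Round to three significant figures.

52.0 mg/L

Mass balance: 14.50·0.3100 + 0.9130·Cₑ = 15.41·3.370
→ Cₑ = (15.41·3.370 − 14.50·0.3100) / 0.9130 = 51.97 mg/L.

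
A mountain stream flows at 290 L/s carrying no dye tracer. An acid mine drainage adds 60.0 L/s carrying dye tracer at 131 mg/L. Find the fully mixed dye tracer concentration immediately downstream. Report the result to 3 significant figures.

22.5 mg/L

After mixing, C = (290.0·0 + 60.00·131.0) / 350.0 = 7860/350.0 = 22.46 mg/L.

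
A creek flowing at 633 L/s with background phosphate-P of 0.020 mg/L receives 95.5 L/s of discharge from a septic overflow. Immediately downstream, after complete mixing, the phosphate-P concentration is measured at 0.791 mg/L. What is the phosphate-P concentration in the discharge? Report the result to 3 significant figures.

Mass balance: 633.0·0.02000 + 95.50·Cₑ = 728.5·0.7910
→ Cₑ = (728.5·0.7910 − 633.0·0.02000) / 95.50 = 5.901 mg/L.

5.90 mg/L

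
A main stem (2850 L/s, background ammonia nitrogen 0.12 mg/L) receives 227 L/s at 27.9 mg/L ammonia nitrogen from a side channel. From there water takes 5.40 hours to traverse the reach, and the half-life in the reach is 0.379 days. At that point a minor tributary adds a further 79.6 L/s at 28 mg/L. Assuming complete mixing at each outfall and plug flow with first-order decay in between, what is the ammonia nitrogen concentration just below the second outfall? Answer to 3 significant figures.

2.11 mg/L

After mixing, C = (2850·0.1200 + 227.0·27.90) / 3077 = 6675/3077 = 2.169 mg/L; combined flow 3077 L/s.
Half-life 0.379 d → k = ln 2 / 0.379 = 1.829 d⁻¹.
Decay over the reach: 2.169·exp(−kt) = 2.169·0.6627 = 1.438 mg/L.
At the second outfall, C = (3077·1.438 + 79.60·28.00) / (3077 + 79.60) = 2.107 mg/L.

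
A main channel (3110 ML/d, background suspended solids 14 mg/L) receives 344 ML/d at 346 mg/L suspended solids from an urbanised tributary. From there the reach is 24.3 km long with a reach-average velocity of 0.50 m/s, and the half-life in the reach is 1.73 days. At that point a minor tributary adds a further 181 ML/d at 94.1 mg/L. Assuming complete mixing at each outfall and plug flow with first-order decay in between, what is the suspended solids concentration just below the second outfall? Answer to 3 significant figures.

Mass balance: C = (3110·14.00 + 344.0·346.0) / 3454 = 162600/3454 = 47.07 mg/L; combined flow 3454 ML/d.
Travel time t = 24.3·1000 / 0.50 = 48600 s = 13.50 h.
Half-life 1.73 d → k = ln 2 / 1.73 = 0.4007 d⁻¹.
Applying C = C₀e^(−kt): 47.07 × 0.7982 = 37.57 mg/L.
At the second outfall, C = (3454·37.57 + 181.0·94.10) / (3454 + 181.0) = 40.38 mg/L.

40.4 mg/L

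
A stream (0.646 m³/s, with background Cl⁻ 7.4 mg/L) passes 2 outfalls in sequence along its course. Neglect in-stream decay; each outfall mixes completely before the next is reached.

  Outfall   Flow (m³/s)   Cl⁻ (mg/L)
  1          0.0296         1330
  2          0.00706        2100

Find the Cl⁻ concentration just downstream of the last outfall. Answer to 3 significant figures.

86.4 mg/L

Outfall 1: combined Q = 0.6756 m³/s; C = (0.6460·7.400 + 0.02960·1330)/0.6756 = 65.35 mg/L.
Outfall 2: combined Q = 0.6827 m³/s; C = (0.6756·65.35 + 0.007060·2100)/0.6827 = 86.39 mg/L.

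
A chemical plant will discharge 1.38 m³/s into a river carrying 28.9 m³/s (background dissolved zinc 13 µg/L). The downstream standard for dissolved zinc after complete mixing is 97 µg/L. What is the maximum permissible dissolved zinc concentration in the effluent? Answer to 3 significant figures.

At the limit, (Qr·Cr + Qe·Cₑ)/(Qr + Qe) = 97:
Cₑ = (30.28·97 − 28.90·13.00) / 1.380 = 1856 µg/L.

1860 µg/L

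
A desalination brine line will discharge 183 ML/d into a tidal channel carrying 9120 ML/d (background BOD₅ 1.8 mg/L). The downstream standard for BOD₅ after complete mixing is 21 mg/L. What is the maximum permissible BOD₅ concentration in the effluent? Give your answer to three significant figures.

At the limit, (Qr·Cr + Qe·Cₑ)/(Qr + Qe) = 21:
Cₑ = (9303·21 − 9120·1.800) / 183.0 = 977.9 mg/L.

978 mg/L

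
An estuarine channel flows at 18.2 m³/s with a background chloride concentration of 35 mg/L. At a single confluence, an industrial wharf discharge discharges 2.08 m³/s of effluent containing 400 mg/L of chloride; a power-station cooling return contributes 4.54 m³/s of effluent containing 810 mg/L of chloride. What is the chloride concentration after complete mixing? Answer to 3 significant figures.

Mixed concentration C = ΣQC/ΣQ = (18.20·35.00 + 2.080·400.0 + 4.540·810.0) / 24.82 = 5146/24.82 = 207.3 mg/L.

207 mg/L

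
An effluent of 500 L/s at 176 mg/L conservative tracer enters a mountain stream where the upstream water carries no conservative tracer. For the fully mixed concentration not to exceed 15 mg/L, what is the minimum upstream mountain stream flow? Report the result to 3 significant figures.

5370 L/s

Set C_mix = 15: (Q·0 + 500.0·176.0) / (Q + 500.0) = 15
→ Q = 500.0·(176.0 − 15)/(15 − 0) = 5367 L/s.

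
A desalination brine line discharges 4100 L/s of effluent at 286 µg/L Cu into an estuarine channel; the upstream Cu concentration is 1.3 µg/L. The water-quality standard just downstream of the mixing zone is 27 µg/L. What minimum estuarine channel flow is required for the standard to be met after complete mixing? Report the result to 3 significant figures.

41300 L/s

Set C_mix = 27: (Q·1.300 + 4100·286.0) / (Q + 4100) = 27
→ Q = 4100·(286.0 − 27)/(27 − 1.300) = 41320 L/s.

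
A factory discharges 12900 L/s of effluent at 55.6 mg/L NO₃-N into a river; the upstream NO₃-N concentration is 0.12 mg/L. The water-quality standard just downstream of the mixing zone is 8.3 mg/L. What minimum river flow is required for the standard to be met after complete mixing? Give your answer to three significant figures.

Set C_mix = 8.3: (Q·0.1200 + 12900·55.60) / (Q + 12900) = 8.3
→ Q = 12900·(55.60 − 8.3)/(8.3 − 0.1200) = 74590 L/s.

74600 L/s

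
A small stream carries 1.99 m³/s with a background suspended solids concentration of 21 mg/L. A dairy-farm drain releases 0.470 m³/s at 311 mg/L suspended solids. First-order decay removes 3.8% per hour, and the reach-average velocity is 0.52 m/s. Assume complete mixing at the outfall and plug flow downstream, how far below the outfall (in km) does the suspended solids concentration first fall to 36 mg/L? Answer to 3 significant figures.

36.4 km

Mixed concentration C = ΣQC/ΣQ = (1.990·21.00 + 0.4700·311.0) / 2.460 = 188.0/2.460 = 76.41 mg/L.
3.8%/h lost → k = −ln(1 − 0.038) = 0.03874 h⁻¹.
Set 76.41·exp(−k·t) = 36 → t = ln(76.41/36)/k = 69930 s = 19.43 h.
Distance = v·t = 0.52·69930 = 36360 m = 36.36 km.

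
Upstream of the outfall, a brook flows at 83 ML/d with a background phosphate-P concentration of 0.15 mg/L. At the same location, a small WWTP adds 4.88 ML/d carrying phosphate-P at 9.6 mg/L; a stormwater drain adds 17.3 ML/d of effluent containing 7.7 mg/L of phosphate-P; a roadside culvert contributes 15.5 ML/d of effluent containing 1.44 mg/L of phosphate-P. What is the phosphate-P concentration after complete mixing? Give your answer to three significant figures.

Mixed concentration C = ΣQC/ΣQ = (83.00·0.1500 + 4.880·9.600 + 17.30·7.700 + 15.50·1.440) / 120.7 = 214.8/120.7 = 1.780 mg/L.

1.78 mg/L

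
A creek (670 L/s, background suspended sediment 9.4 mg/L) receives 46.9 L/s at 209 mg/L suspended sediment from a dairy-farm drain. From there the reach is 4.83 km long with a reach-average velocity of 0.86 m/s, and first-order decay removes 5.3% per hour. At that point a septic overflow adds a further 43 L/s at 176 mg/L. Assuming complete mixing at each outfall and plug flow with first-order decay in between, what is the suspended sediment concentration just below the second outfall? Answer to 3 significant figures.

Flow-weighted average: C = (670.0·9.400 + 46.90·209.0) / 716.9 = 16100/716.9 = 22.46 mg/L; combined flow 716.9 L/s.
Travel time t = 4.83·1000 / 0.86 = 5616 s = 1.560 h.
5.3%/h lost → k = −ln(1 − 0.053) = 0.05446 h⁻¹.
First-order decay: C = 22.46·exp(−k·t) = 22.46·0.9186 = 20.63 mg/L.
Second outfall: C = (716.9·20.63 + 43.00·176.0)/759.9 = 29.42 mg/L.

29.4 mg/L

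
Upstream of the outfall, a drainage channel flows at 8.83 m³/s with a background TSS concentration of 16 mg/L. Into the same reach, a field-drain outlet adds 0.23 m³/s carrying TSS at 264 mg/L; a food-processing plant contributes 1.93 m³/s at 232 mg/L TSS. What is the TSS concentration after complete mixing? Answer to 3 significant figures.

Conservation of mass: C = (8.830·16.00 + 0.2300·264.0 + 1.930·232.0) / 10.99 = 649.8/10.99 = 59.12 mg/L.

59.1 mg/L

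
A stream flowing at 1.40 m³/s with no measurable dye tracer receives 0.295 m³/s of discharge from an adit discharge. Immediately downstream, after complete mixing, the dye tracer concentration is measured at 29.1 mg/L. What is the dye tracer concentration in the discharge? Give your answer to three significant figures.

167 mg/L

Mass balance: 1.400·0 + 0.2950·Cₑ = 1.695·29.10
→ Cₑ = (1.695·29.10 − 1.400·0) / 0.2950 = 167.2 mg/L.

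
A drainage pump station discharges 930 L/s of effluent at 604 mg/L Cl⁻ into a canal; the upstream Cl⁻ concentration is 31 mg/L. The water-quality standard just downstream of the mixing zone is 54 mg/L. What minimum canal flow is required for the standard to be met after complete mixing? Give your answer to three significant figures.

22200 L/s

Set C_mix = 54: (Q·31.00 + 930.0·604.0) / (Q + 930.0) = 54
→ Q = 930.0·(604.0 − 54)/(54 − 31.00) = 22240 L/s.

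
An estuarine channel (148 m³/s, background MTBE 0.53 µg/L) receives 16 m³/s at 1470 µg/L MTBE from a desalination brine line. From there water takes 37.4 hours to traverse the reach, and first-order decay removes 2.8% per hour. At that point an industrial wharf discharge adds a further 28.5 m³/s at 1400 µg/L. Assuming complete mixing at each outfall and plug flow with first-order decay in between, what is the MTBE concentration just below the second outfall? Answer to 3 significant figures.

250 µg/L

Flow-weighted average: C = (148.0·0.5300 + 16.00·1470) / 164.0 = 23600/164.0 = 143.9 µg/L; combined flow 164.0 m³/s.
2.8%/h lost → k = −ln(1 − 0.028) = 0.02840 h⁻¹.
First-order decay: C = 143.9·exp(−k·t) = 143.9·0.3457 = 49.75 µg/L.
Second outfall: C = (164.0·49.75 + 28.50·1400)/192.5 = 249.7 µg/L.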